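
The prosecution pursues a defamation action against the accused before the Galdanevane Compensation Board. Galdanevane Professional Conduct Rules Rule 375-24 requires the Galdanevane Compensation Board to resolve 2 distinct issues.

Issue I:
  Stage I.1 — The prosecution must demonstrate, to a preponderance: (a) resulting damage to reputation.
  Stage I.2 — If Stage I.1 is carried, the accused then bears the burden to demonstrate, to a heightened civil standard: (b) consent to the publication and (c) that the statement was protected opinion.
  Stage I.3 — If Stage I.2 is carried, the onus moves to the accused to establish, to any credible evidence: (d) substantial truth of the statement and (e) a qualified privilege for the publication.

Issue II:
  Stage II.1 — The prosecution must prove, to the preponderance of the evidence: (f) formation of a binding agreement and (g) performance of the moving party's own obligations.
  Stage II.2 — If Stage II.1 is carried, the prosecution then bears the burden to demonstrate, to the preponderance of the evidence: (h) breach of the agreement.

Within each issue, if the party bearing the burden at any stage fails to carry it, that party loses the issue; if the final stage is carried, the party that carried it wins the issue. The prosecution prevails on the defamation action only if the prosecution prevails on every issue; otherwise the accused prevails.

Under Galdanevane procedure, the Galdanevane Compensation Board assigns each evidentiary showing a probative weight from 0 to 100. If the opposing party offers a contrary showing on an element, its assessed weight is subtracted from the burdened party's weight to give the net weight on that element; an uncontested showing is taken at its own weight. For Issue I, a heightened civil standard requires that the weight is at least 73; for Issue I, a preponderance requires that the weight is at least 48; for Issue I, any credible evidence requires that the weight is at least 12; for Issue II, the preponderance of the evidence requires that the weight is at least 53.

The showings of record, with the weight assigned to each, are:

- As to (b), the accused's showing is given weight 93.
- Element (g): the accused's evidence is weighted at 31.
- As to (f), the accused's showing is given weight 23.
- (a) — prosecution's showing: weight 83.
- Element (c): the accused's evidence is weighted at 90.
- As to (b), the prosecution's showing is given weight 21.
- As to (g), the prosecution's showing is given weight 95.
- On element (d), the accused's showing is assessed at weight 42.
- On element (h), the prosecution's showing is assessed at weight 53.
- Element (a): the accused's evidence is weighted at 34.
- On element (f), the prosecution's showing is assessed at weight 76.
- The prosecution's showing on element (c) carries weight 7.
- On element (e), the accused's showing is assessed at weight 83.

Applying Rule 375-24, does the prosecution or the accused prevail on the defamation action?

— Issue I —
Stage I.1 — burden on prosecution; standard: a preponderance (weight is at least 48).
    (a): 83 − 34 = 49 ≥ 48 [met]
  Stage I.1 is satisfied; the onus moves to the accused.
Stage I.2 — burden on accused; standard: a heightened civil standard (weight is at least 73).
    (b): 93 − 21 = 72 < 73 [not met]
    (c): 90 − 7 = 83 ≥ 73 [met]
  The accused does not carry Stage I.2.
So the prosecution prevails on this issue.
— Issue II —
Stage II.1 (prosecution, the preponderance of the evidence, weight is at least 53): (f) net 76−23=53 ≥ 53 — meets; (g) net 95−31=64 ≥ 53 — meets.
  All elements met. The prosecution retains the burden for Stage II.2.
Stage II.2 (prosecution, the preponderance of the evidence, weight is at least 53): (h) 53 ≥ 53 — meets.
  All elements met at the final stage.
All stages carried — the prosecution prevails on this issue.
Per-issue: Issue I → prosecution; Issue II → prosecution. The prosecution must prevail on every issue; overall, the prosecution prevails.

prosecution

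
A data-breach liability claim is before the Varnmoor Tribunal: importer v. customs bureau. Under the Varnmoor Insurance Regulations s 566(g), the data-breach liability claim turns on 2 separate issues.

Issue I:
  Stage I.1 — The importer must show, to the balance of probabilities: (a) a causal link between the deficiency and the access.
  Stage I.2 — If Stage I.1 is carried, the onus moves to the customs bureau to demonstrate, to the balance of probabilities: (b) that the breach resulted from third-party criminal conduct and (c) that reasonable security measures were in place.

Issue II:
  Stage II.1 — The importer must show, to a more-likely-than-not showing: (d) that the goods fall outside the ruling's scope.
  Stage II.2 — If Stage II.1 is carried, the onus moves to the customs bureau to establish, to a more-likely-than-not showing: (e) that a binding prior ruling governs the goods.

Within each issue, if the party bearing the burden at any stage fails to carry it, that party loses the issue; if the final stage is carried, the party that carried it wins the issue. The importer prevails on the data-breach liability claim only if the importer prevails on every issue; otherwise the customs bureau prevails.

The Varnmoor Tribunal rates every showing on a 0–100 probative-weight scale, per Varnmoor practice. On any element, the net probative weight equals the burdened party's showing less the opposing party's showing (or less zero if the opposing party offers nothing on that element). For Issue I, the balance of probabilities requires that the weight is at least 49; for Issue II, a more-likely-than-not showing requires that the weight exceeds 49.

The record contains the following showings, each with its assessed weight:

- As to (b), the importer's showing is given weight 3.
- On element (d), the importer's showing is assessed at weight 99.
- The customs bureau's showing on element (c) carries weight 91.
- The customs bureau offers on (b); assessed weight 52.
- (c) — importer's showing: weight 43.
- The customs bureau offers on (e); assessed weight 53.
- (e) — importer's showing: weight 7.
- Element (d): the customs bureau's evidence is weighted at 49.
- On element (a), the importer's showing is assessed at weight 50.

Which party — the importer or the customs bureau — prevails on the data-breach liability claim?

importer

— Issue I —
Stage I.1 (importer, the balance of probabilities, weight is at least 49): (a) 50 ≥ 49 — meets.
  All elements met. The burden passes to the customs bureau.
Stage I.2 (customs bureau, the balance of probabilities, weight is at least 49): (b) net 52−3=49 ≥ 49 — meets; (c) net 91−43=48 < 49 — fails.
  The customs bureau does not carry Stage I.2.
The analysis ends at Stage I.2; the importer prevails on this issue.
— Issue II —
Stage II.1 (importer, a more-likely-than-not showing, weight exceeds 49): (d) net 99−49=50 > 49 — meets.
  All elements met. The burden passes to the customs bureau.
Stage II.2 (customs bureau, a more-likely-than-not showing, weight exceeds 49): (e) net 53−7=46 ≤ 49 — fails.
  Stage II.2 not carried; the customs bureau fails its burden.
So the importer prevails on this issue.
Per-issue: Issue I → importer; Issue II → importer. The importer must prevail on every issue; overall, the importer prevails.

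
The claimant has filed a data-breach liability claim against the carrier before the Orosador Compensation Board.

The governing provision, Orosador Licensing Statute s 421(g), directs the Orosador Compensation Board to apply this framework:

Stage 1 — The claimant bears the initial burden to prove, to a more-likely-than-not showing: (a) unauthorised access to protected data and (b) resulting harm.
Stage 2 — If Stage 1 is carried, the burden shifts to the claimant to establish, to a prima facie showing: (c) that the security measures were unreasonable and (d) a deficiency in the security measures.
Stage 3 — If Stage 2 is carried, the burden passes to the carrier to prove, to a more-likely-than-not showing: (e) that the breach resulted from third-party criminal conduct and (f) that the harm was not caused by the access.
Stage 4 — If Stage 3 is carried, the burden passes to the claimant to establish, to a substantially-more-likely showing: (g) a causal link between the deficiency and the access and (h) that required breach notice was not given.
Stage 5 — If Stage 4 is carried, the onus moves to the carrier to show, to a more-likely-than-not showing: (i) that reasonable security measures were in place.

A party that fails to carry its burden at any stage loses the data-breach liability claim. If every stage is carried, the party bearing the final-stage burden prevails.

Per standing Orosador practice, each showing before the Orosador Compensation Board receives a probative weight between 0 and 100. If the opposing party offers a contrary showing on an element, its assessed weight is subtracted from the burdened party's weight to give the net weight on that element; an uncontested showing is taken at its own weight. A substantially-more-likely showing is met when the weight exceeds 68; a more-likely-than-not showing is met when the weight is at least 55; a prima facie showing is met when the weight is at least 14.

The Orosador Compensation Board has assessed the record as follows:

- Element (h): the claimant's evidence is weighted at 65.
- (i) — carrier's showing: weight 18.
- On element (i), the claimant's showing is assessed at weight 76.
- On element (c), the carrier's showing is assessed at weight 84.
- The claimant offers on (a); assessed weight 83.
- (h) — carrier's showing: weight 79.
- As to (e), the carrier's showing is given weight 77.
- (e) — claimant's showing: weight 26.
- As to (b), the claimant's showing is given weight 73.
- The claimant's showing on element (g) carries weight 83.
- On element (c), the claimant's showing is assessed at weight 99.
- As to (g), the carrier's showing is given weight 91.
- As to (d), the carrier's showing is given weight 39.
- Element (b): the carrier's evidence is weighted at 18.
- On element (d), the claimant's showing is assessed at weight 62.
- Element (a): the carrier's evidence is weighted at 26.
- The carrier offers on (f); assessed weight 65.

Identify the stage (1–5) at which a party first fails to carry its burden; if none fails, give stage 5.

stage 3

Stage 1 (claimant, a more-likely-than-not showing, weight is at least 55): (a) net 83−26=57 ≥ 55 — meets; (b) net 73−18=55 ≥ 55 — meets.
  Stage 1 is satisfied; the claimant continues to bear the burden.
Stage 2 (claimant, a prima facie showing, weight is at least 14): (c) net 99−84=15 ≥ 14 — meets; (d) net 62−39=23 ≥ 14 — meets.
  All elements met. The burden passes to the carrier.
Stage 3 (carrier, a more-likely-than-not showing, weight is at least 55): (e) net 77−26=51 < 55 — fails; (f) 65 ≥ 55 — meets.
  The carrier does not carry Stage 3.
So the claimant prevails.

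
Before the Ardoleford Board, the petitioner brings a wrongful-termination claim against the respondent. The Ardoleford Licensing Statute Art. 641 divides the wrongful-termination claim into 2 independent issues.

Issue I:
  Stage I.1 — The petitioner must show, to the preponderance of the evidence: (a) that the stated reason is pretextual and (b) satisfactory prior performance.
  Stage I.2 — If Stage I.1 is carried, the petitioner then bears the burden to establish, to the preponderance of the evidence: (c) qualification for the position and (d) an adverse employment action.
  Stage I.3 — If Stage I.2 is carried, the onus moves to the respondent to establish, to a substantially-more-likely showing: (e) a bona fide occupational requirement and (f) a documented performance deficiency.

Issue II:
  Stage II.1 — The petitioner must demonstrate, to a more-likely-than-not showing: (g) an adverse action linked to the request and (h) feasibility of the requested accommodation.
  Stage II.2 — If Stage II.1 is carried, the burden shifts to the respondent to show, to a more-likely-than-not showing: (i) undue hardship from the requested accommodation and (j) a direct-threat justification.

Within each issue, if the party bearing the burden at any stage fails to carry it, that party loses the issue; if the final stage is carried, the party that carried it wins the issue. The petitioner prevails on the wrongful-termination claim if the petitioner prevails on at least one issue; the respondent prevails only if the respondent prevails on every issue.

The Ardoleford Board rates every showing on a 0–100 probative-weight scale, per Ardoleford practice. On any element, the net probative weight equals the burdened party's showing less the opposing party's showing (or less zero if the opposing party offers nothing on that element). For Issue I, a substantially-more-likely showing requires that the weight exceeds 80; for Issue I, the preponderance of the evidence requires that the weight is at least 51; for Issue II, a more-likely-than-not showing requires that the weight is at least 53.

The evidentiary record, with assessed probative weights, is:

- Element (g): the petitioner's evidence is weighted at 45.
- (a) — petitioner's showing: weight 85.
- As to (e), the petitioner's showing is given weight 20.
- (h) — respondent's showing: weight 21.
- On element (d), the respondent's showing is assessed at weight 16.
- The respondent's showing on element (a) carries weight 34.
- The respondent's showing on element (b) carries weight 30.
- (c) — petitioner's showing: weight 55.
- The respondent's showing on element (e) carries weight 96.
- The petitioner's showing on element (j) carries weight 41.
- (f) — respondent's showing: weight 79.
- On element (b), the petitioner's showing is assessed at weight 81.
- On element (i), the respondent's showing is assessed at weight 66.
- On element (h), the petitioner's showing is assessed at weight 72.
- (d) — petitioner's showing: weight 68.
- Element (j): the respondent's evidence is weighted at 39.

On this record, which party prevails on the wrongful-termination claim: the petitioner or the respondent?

— Issue I —
At Stage I.1 the petitioner must meet the preponderance of the evidence (weight is at least 51): on (a) the weight is 85 less the opposing 34 gives net 51, which does reach 51, so (a) meets the standard; on (b) the weight is 81 less the opposing 30 gives net 51, ≥ 51, so (b) meets the standard.
  All elements met. The petitioner retains the burden for Stage I.2.
At Stage I.2 the petitioner must meet the preponderance of the evidence (weight is at least 51): on (c) the weight is 55, ≥ 51, so (c) meets the standard; on (d) the weight is 68 less the opposing 16 gives net 52, ≥ 51, so (d) meets the standard.
  All elements met. The burden passes to the respondent.
At Stage I.3 the respondent must meet a substantially-more-likely showing (weight exceeds 80): on (e) the weight is 96 less the opposing 20 gives net 76, which does not exceed 80, so (e) does not meet the standard; on (f) the weight is 79, which does not exceed 80, so (f) does not meet the standard.
  Not every element is met, so the respondent fails to carry Stage I.3.
So the petitioner prevails on this issue.
— Issue II —
Stage II.1 (petitioner, a more-likely-than-not showing, weight is at least 53): (g) 45 < 53 — fails; (h) net 72−21=51 < 53 — fails.
  The petitioner does not carry Stage II.1.
The analysis ends at Stage II.1; the respondent prevails on this issue.
Per-issue: Issue I → petitioner; Issue II → respondent. The petitioner must prevail on at least one issue; overall, the petitioner prevails.

petitioner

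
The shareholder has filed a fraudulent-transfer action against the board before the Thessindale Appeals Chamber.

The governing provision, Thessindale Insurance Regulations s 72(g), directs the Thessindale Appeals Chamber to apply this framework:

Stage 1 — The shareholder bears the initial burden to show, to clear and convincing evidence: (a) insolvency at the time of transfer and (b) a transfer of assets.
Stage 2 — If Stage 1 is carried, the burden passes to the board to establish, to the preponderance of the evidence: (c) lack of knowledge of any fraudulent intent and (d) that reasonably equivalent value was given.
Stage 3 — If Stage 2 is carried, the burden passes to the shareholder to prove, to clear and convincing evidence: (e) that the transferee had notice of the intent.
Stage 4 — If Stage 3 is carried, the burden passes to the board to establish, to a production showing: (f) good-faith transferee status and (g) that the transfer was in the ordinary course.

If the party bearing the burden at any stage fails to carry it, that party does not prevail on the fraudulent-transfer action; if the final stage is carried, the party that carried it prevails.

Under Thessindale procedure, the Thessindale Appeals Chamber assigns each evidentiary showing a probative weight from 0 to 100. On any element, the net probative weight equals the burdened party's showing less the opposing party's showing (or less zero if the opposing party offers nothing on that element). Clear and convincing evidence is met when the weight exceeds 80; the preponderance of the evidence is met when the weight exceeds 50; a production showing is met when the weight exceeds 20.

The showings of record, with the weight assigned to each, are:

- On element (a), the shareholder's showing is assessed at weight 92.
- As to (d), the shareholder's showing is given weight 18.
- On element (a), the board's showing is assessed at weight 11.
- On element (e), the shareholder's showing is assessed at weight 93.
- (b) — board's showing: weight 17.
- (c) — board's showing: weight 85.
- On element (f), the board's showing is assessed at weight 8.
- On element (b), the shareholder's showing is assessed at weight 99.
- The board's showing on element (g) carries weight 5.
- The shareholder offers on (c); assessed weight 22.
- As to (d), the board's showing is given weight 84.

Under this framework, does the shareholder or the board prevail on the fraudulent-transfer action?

Stage 1 (shareholder, clear and convincing evidence, weight exceeds 80): (a) net 92−11=81 > 80 — meets; (b) net 99−17=82 > 80 — meets.
  Stage 1 carried; the burden shifts to the board.
Stage 2 (board, the preponderance of the evidence, weight exceeds 50): (c) net 85−22=63 > 50 — meets; (d) net 84−18=66 > 50 — meets.
  Stage 2 carried; the burden shifts to the shareholder.
Stage 3 (shareholder, clear and convincing evidence, weight exceeds 80): (e) 93 > 80 — meets.
  The shareholder carries Stage 3; the board now bears the burden.
Stage 4 (board, a production showing, weight exceeds 20): (f) 8 ≤ 20 — fails; (g) 5 ≤ 20 — fails.
  Not every element is met, so the board fails to carry Stage 4.
So the shareholder prevails.

shareholder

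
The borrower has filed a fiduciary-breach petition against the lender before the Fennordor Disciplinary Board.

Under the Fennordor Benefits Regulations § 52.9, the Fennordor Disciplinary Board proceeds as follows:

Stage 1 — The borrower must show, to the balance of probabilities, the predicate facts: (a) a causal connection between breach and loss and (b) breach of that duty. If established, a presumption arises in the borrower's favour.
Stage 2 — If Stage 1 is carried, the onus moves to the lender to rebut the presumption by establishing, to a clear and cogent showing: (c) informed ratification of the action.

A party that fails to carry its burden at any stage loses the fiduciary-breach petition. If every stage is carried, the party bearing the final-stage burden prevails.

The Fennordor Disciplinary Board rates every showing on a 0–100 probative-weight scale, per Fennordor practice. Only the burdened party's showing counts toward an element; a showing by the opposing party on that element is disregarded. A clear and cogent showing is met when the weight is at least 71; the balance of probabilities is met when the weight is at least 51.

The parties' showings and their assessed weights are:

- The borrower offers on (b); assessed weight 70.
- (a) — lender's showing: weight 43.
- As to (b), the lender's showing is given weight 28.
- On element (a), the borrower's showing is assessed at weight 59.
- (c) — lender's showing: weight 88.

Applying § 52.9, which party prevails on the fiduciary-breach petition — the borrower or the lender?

Stage 1 (borrower, the balance of probabilities, weight is at least 51): (a) 59 (lender's 43 disregarded) ≥ 51 — meets; (b) 70 (lender's 28 disregarded) ≥ 51 — meets.
  Stage 1 carried; the burden shifts to the lender.
Stage 2 (lender, a clear and cogent showing, weight is at least 71): (c) 88 ≥ 71 — meets.
  The lender carries the last stage.
With every stage satisfied, the lender prevails.

lender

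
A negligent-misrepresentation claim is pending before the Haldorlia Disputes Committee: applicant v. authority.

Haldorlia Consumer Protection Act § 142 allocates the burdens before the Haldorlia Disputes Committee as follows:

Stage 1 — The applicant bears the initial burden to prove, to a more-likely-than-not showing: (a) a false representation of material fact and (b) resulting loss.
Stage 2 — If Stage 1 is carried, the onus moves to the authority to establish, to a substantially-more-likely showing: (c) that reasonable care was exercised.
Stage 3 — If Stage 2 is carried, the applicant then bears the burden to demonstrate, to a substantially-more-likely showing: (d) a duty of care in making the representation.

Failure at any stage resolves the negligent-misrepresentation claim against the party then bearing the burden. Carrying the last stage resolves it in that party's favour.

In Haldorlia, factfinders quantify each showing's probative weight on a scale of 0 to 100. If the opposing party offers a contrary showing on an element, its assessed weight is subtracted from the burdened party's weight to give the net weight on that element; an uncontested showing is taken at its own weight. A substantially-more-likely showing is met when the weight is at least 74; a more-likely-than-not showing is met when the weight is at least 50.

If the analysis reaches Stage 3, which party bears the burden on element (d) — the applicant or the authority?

Stage 3's rule assigns the burden to the applicant (to a substantially-more-likely showing).

applicant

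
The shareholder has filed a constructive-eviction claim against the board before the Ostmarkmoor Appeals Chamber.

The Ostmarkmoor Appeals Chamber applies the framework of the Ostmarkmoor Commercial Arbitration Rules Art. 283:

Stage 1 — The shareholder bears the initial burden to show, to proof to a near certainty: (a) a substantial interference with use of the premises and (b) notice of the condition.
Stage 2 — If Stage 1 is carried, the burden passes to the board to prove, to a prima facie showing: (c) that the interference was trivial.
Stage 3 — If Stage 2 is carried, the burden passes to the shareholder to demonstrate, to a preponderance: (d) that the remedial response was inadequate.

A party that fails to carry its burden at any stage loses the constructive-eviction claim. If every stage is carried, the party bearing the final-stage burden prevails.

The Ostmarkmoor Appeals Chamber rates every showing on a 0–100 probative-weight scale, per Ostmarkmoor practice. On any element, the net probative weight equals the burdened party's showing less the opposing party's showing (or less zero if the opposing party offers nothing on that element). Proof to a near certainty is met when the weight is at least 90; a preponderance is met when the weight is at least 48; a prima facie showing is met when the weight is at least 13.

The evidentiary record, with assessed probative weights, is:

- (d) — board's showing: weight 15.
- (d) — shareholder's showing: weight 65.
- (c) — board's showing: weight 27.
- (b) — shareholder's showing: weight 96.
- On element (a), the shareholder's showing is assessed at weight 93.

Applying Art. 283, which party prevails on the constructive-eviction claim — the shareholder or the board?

shareholder

Stage 1 — burden on shareholder; standard: proof to a near certainty (weight is at least 90).
    (a): 93 ≥ 90 [met]
    (b): 96 ≥ 90 [met]
  Stage 1 carried; the burden shifts to the board.
Stage 2 — burden on board; standard: a prima facie showing (weight is at least 13).
    (c): 27 ≥ 13 [met]
  All elements met. The burden passes to the shareholder.
Stage 3 — burden on shareholder; standard: a preponderance (weight is at least 48).
    (d): 65 − 15 = 50 ≥ 48 [met]
  All elements met at the final stage.
With every stage satisfied, the shareholder prevails.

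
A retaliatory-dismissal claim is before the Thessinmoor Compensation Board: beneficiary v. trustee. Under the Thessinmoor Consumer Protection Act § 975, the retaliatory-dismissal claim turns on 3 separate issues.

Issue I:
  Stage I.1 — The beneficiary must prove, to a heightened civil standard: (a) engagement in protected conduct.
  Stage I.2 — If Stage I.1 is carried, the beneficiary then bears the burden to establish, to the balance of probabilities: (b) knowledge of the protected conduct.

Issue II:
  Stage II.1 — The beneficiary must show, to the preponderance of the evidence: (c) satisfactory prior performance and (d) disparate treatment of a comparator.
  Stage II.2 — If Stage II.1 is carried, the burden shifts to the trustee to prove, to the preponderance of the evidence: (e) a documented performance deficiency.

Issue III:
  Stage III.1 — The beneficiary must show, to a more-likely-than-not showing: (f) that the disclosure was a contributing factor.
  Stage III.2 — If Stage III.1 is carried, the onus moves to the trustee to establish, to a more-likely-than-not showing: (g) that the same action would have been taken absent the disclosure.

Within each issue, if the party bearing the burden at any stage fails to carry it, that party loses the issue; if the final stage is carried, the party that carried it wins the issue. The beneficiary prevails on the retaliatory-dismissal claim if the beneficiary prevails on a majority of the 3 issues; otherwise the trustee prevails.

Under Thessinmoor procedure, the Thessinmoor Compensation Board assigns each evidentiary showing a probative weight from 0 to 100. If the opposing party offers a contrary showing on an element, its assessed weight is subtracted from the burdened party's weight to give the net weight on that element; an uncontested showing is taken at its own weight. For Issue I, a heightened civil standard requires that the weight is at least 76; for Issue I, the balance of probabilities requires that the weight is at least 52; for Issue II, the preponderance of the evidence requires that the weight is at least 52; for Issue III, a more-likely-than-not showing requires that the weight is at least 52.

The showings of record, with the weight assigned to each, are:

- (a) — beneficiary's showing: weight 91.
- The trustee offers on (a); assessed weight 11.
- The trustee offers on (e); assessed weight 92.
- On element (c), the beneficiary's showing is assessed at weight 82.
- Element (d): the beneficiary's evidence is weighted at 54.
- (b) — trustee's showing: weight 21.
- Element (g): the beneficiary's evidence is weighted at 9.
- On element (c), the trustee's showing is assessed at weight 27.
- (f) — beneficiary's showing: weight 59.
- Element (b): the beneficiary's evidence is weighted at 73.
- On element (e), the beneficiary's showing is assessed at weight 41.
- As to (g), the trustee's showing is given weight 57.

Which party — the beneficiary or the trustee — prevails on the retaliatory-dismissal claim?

— Issue I —
Stage I.1 — burden on beneficiary; standard: a heightened civil standard (weight is at least 76).
    (a): 91 − 11 = 80 ≥ 76 [met]
  Stage I.1 carried; the burden remains with the beneficiary.
Stage I.2 — burden on beneficiary; standard: the balance of probabilities (weight is at least 52).
    (b): 73 − 21 = 52 ≥ 52 [met]
  The beneficiary carries the last stage.
All stages carried — the beneficiary prevails on this issue.
— Issue II —
Stage II.1 (beneficiary, the preponderance of the evidence, weight is at least 52): (c) net 82−27=55 ≥ 52 — meets; (d) 54 ≥ 52 — meets.
  All elements met. The burden passes to the trustee.
Stage II.2 (trustee, the preponderance of the evidence, weight is at least 52): (e) net 92−41=51 < 52 — fails.
  Not every element is met, so the trustee fails to carry Stage II.2.
So the beneficiary prevails on this issue.
— Issue III —
At Stage III.1 the beneficiary must meet a more-likely-than-not showing (weight is at least 52): on (f) the weight is 59, ≥ 52, so (f) meets the standard.
  Stage III.1 is satisfied; the onus moves to the trustee.
At Stage III.2 the trustee must meet a more-likely-than-not showing (weight is at least 52): on (g) the weight is 57 less the opposing 9 gives net 48, < 52, so (g) does not meet the standard.
  Not every element is met, so the trustee fails to carry Stage III.2.
The beneficiary prevails on this issue.
Per-issue: Issue I → beneficiary; Issue II → beneficiary; Issue III → beneficiary. The beneficiary must prevail on a majority of issues; overall, the beneficiary prevails.

beneficiary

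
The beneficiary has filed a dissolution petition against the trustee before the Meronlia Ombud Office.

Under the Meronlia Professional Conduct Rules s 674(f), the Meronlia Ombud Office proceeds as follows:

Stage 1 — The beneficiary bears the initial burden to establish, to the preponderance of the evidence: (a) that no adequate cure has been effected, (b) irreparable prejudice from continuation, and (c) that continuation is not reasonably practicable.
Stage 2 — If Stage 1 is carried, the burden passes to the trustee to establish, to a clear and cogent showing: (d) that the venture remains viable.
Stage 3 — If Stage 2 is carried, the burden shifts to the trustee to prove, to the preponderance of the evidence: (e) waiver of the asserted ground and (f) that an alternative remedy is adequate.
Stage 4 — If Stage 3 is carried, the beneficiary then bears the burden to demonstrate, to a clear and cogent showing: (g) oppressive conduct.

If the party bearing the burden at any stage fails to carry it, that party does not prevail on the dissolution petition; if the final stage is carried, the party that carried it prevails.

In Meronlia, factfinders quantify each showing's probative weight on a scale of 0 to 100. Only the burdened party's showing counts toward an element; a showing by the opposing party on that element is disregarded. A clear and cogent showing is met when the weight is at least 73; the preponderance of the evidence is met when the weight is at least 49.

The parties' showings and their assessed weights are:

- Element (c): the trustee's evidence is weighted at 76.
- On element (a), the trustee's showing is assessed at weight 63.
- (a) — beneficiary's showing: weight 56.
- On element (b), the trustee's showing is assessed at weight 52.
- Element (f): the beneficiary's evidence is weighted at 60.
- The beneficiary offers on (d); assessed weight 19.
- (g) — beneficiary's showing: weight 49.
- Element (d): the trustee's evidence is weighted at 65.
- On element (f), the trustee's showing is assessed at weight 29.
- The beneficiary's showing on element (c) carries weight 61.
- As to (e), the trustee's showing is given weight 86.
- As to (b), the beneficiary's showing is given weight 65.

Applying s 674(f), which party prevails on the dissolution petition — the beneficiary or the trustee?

At Stage 1 the beneficiary must meet the preponderance of the evidence (weight is at least 49): on (a) the weight is 56 (the trustee's 63 is given no effect), which does reach 49, so (a) meets the standard; on (b) the weight is 65 (the trustee's 52 is given no effect), which does reach 49, so (b) meets the standard; on (c) the weight is 61 (the trustee's 76 is given no effect), which does reach 49, so (c) meets the standard.
  Stage 1 is satisfied; the onus moves to the trustee.
At Stage 2 the trustee must meet a clear and cogent showing (weight is at least 73): on (d) the weight is 65 (the beneficiary's 19 is given no effect), < 73, so (d) does not meet the standard.
  Not every element is met, so the trustee fails to carry Stage 2.
The beneficiary prevails.

beneficiary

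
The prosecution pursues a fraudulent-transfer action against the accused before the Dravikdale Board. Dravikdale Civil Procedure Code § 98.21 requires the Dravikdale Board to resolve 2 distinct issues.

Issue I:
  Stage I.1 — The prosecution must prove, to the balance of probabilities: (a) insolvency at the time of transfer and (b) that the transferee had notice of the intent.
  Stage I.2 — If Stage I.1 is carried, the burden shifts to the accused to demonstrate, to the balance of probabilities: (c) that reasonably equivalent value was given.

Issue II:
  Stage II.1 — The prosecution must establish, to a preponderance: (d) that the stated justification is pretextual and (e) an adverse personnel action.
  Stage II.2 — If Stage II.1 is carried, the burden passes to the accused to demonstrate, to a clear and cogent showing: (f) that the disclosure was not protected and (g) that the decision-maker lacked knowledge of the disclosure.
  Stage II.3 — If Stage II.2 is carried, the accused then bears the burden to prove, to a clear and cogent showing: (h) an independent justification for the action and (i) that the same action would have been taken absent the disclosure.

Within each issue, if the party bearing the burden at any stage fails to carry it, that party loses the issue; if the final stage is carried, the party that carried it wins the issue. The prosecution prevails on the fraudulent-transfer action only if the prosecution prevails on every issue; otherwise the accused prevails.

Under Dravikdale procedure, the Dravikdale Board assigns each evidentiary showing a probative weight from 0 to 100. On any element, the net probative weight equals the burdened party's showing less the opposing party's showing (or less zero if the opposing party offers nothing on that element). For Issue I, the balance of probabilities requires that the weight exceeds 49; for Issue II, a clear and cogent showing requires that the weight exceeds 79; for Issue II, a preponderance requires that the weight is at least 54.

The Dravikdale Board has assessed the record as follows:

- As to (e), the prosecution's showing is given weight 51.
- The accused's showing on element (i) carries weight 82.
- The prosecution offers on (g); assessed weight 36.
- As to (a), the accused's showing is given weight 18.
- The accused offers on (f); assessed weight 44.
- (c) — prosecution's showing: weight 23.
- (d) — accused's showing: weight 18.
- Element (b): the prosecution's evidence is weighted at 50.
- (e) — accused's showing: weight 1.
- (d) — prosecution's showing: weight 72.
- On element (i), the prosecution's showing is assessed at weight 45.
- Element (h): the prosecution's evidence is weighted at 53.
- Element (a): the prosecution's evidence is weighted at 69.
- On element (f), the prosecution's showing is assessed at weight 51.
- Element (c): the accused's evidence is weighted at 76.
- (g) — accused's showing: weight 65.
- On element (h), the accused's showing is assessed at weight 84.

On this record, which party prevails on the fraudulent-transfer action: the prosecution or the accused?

— Issue I —
Stage I.1 — burden on prosecution; standard: the balance of probabilities (weight exceeds 49).
    (a): 69 − 18 = 51 > 49 [met]
    (b): 50 > 49 [met]
  Stage I.1 is satisfied; the onus moves to the accused.
Stage I.2 — burden on accused; standard: the balance of probabilities (weight exceeds 49).
    (c): 76 − 23 = 53 > 49 [met]
  Stage I.2 carried; the final stage is satisfied.
Every stage carried; the accused prevails on this issue.
— Issue II —
At Stage II.1 the prosecution must meet a preponderance (weight is at least 54): on (d) the weight is 72 less the opposing 18 gives net 54, which does reach 54, so (d) meets the standard; on (e) the weight is 51 less the opposing 1 gives net 50, which does not reach 54, so (e) does not meet the standard.
  Stage II.1 not carried; the prosecution fails its burden.
So the accused prevails on this issue.
Per-issue: Issue I → accused; Issue II → accused. The prosecution must prevail on every issue; overall, the accused prevails.

accused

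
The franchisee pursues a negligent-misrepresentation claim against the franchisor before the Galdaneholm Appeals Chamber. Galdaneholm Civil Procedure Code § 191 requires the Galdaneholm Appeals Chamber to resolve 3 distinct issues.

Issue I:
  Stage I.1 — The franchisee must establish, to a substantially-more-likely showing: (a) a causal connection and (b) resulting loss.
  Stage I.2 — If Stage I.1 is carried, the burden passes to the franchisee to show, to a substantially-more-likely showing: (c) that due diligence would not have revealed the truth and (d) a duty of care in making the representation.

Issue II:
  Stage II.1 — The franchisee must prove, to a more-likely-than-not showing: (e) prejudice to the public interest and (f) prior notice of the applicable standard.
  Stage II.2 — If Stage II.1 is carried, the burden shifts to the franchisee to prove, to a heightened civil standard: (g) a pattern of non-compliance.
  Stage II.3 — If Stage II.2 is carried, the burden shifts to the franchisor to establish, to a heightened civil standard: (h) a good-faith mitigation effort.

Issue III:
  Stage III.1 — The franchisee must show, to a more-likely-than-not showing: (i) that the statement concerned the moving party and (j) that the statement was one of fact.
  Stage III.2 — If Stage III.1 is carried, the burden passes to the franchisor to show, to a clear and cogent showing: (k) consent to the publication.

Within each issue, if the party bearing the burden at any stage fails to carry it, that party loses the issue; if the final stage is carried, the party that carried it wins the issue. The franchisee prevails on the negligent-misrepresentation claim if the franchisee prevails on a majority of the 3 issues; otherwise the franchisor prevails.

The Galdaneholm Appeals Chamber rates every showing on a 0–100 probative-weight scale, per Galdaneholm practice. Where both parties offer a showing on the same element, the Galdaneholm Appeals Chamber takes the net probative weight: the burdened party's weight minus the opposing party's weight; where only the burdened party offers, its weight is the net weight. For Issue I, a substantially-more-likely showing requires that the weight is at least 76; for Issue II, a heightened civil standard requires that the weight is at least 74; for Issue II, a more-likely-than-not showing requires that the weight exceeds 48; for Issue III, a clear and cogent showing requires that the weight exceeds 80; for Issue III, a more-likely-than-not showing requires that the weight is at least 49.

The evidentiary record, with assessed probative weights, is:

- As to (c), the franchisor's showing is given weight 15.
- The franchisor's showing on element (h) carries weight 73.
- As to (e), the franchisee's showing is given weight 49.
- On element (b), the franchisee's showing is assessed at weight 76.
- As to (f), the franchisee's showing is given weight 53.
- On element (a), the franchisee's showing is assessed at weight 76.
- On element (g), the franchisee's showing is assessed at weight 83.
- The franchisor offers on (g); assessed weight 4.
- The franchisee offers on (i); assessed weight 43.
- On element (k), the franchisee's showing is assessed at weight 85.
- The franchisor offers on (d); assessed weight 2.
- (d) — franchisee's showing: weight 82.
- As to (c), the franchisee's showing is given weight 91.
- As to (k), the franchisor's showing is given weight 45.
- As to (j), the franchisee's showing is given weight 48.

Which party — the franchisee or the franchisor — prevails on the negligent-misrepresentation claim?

— Issue I —
At Stage I.1 the franchisee must meet a substantially-more-likely showing (weight is at least 76): on (a) the weight is 76, ≥ 76, so (a) meets the standard; on (b) the weight is 76, which does reach 76, so (b) meets the standard.
  All elements met. The franchisee retains the burden for Stage I.2.
At Stage I.2 the franchisee must meet a substantially-more-likely showing (weight is at least 76): on (c) the weight is 91 less the opposing 15 gives net 76, ≥ 76, so (c) meets the standard; on (d) the weight is 82 less the opposing 2 gives net 80, which does reach 76, so (d) meets the standard.
  Stage I.2 carried; the final stage is satisfied.
Every stage carried; the franchisee prevails on this issue.
— Issue II —
Stage II.1 — burden on franchisee; standard: a more-likely-than-not showing (weight exceeds 48).
    (e): 49 > 48 [met]
    (f): 53 > 48 [met]
  All elements met. The franchisee retains the burden for Stage II.2.
Stage II.2 — burden on franchisee; standard: a heightened civil standard (weight is at least 74).
    (g): 83 − 4 = 79 ≥ 74 [met]
  Stage II.2 carried; the burden shifts to the franchisor.
Stage II.3 — burden on franchisor; standard: a heightened civil standard (weight is at least 74).
    (h): 73 < 74 [not met]
  Not every element is met, so the franchisor fails to carry Stage II.3.
So the franchisee prevails on this issue.
— Issue III —
At Stage III.1 the franchisee must meet a more-likely-than-not showing (weight is at least 49): on (i) the weight is 43, < 49, so (i) does not meet the standard; on (j) the weight is 48, which does not reach 49, so (j) does not meet the standard.
  Stage III.1 not carried; the franchisee fails its burden.
The analysis ends at Stage III.1; the franchisor prevails on this issue.
Per-issue: Issue I → franchisee; Issue II → franchisee; Issue III → franchisor. The franchisee must prevail on a majority of issues; overall, the franchisee prevails.

franchisee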